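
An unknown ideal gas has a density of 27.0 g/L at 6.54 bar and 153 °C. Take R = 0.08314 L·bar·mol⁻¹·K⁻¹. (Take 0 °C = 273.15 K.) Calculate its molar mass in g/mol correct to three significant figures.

ρ = PM/(RT) ⇒ M = ρRT/P = (27.0 × 0.08314 × 426.1) / 6.54

M ≈ 146 g/mol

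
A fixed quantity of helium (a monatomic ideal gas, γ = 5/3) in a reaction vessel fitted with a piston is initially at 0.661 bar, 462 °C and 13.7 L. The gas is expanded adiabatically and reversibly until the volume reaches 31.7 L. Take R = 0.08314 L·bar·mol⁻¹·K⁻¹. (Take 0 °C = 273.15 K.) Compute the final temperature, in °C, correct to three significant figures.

T₂ ≈ 147 °C

Convert: T₁ = 735.1 K.
Reversible adiabatic, γ = 5/3: T₂ = T₁·(V₁/V₂)^(γ−1) = 420.2 K; P₂ = P₁·(V₁/V₂)^γ = 0.1633 bar.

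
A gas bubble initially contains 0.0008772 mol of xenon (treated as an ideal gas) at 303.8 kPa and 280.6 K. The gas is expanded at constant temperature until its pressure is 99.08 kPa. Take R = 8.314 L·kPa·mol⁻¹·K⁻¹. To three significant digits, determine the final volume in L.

V₂ ≈ 0.0207 L

From PV = nRT: V₁ = nRT₁/P₁ = 0.006736 L.
T constant ⇒ Boyle's law P V = const: T₂ = T₁; V₂ = V₁·(P₁/P₂) = 0.02065 L.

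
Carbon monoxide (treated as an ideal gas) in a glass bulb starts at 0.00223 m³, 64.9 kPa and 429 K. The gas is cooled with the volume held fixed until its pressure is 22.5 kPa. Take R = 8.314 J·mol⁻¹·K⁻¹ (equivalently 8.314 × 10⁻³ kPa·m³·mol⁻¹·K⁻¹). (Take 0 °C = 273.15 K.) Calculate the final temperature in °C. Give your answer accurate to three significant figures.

T₂ ≈ -124 °C

V constant ⇒ P ∝ T: V₂ = V₁; T₂ = T₁·(P₂/P₁) = 148.7 K.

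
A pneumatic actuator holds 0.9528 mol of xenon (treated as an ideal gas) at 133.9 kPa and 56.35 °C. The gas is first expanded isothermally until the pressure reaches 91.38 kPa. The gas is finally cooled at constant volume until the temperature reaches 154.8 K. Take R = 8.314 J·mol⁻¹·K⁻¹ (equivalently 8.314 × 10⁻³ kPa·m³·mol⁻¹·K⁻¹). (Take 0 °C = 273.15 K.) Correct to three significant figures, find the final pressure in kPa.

Convert: T₁ = 329.5 K.
From PV = nRT: V₁ = nRT₁/P₁ = 0.01949 m³.
T constant ⇒ Boyle's law P V = const: T₂ = T₁; V₂ = V₁·(P₁/P₂) = 0.02856 m³.
Isochoric, so P/T is constant: V₃ = V₂; P₃ = P₂·(T₃/T₂) = 42.93 kPa.

P₃ ≈ 42.9 kPa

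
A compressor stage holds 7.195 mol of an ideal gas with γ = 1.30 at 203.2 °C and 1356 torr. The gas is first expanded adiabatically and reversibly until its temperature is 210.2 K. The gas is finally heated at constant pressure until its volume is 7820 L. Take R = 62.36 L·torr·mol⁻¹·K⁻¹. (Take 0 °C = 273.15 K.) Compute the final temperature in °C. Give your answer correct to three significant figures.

Convert: T₁ = 476.3 K.
From PV = nRT: V₁ = nRT₁/P₁ = 157.6 L.
Reversible adiabatic, γ = 1.30: P₂ = P₁·(T₂/T₁)^(γ/(γ−1)) = 39.14 torr; V₂ = V₁·(T₁/T₂)^(1/(γ−1)) = 2409 L.
Isobaric, so V/T is constant: P₃ = P₂; T₃ = T₂·(V₃/V₂) = 682.2 K.

T₃ ≈ 409 °C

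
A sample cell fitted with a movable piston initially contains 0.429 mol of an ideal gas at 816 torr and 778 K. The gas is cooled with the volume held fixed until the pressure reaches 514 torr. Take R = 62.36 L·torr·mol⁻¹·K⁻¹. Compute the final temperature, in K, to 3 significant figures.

T₂ ≈ 490 K

From PV = nRT: V₁ = nRT₁/P₁ = 25.51 L.
V constant ⇒ P ∝ T: V₂ = V₁; T₂ = T₁·(P₂/P₁) = 490.1 K.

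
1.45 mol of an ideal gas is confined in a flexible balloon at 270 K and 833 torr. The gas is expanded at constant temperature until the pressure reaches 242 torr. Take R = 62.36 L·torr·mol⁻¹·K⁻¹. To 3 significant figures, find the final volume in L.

From PV = nRT: V₁ = nRT₁/P₁ = 29.31 L.
T constant ⇒ Boyle's law P V = const: T₂ = T₁; V₂ = V₁·(P₁/P₂) = 100.9 L.

V₂ ≈ 101 L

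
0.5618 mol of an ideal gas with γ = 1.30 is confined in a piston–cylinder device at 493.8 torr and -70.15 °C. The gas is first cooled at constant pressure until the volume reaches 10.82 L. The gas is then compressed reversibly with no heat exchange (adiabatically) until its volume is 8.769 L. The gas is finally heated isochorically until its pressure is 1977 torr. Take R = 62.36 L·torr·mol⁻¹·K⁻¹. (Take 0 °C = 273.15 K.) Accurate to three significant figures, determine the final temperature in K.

Convert: T₁ = 203.0 K.
From PV = nRT: V₁ = nRT₁/P₁ = 14.40 L.
P constant ⇒ V ∝ T: P₂ = P₁; T₂ = T₁·(V₂/V₁) = 152.5 K.
Adiabatic (γ = 1.30), T V^(γ−1) and P V^γ constant: T₃ = T₂·(V₂/V₃)^(γ−1) = 162.4 K; P₃ = P₂·(V₂/V₃)^γ = 649.0 torr.
V constant ⇒ P ∝ T: V₄ = V₃; T₄ = T₃·(P₄/P₃) = 494.8 K.

T₄ ≈ 495 K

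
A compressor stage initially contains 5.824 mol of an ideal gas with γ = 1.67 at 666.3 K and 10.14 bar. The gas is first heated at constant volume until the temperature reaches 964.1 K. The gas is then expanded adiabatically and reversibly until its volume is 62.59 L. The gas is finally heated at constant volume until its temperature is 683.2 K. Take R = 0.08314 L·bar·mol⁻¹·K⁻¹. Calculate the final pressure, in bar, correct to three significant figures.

From PV = nRT: V₁ = nRT₁/P₁ = 31.82 L.
V constant ⇒ P ∝ T: V₂ = V₁; P₂ = P₁·(T₂/T₁) = 14.67 bar.
Adiabatic (γ = 1.67), T V^(γ−1) and P V^γ constant: T₃ = T₂·(V₂/V₃)^(γ−1) = 612.7 K; P₃ = P₂·(V₂/V₃)^γ = 4.740 bar.
V constant ⇒ P ∝ T: V₄ = V₃; P₄ = P₃·(T₄/T₃) = 5.285 bar.

P₄ ≈ 5.29 bar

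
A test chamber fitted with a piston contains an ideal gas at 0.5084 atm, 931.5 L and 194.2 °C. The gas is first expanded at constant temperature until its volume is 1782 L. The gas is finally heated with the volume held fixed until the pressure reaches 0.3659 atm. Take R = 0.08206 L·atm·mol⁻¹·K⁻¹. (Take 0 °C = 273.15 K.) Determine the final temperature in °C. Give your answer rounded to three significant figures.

T₃ ≈ 370 °C

Convert: T₁ = 467.3 K.
Isothermal, so P V is constant: T₂ = T₁; P₂ = P₁·(V₁/V₂) = 0.2658 atm.
Isochoric, so P/T is constant: V₃ = V₂; T₃ = T₂·(P₃/P₂) = 643.5 K.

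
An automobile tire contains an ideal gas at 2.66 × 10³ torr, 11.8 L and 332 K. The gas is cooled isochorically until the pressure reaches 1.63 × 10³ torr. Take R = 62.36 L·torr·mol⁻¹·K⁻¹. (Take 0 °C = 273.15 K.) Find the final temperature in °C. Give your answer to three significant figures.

T₂ ≈ -69.7 °C

V constant ⇒ P ∝ T: V₂ = V₁; T₂ = T₁·(P₂/P₁) = 203.4 K.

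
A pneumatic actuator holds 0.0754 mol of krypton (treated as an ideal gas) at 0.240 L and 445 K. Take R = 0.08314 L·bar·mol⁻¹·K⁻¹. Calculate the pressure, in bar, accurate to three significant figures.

P ≈ 11.6 bar

PV = nRT ⇒ P = nRT/V = (0.0754 × 0.08314 × 445) / 0.240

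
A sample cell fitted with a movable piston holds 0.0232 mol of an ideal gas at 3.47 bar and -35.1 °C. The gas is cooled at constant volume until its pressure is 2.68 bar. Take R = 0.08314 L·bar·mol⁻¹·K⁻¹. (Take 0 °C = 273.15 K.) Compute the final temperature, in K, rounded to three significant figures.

T₂ ≈ 184 K

Convert: T₁ = 238.0 K.
From PV = nRT: V₁ = nRT₁/P₁ = 0.1323 L.
Isochoric, so P/T is constant: V₂ = V₁; T₂ = T₁·(P₂/P₁) = 183.9 K.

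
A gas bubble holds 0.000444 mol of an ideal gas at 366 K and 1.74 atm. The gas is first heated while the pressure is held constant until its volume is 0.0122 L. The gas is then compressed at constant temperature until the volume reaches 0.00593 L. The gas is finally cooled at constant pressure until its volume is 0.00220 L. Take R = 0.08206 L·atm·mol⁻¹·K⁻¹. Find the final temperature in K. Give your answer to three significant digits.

T₄ ≈ 216 K

From PV = nRT: V₁ = nRT₁/P₁ = 0.007664 L.
Isobaric, so V/T is constant: P₂ = P₁; T₂ = T₁·(V₂/V₁) = 582.6 K.
Isothermal, so P V is constant: T₃ = T₂; P₃ = P₂·(V₂/V₃) = 3.580 atm.
P constant ⇒ V ∝ T: P₄ = P₃; T₄ = T₃·(V₄/V₃) = 216.2 K.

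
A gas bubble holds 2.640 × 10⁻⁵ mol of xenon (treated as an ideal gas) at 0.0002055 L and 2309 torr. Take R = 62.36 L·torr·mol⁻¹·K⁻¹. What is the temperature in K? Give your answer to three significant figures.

T ≈ 288 K

PV = nRT ⇒ T = PV/(nR) = (2309 × 0.0002055) / (2.640e-05 × 62.36)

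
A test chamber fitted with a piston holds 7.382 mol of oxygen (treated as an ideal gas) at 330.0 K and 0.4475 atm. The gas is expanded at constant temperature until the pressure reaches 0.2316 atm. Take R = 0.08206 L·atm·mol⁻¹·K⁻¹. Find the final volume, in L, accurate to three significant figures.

From PV = nRT: V₁ = nRT₁/P₁ = 446.7 L.
T constant ⇒ Boyle's law P V = const: T₂ = T₁; V₂ = V₁·(P₁/P₂) = 863.1 L.

V₂ ≈ 863 L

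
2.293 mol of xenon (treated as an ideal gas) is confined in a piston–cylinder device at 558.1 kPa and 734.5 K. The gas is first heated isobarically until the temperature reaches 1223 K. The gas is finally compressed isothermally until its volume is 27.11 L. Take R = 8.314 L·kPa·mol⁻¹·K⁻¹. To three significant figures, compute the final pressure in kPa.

P₃ ≈ 860 kPa

From PV = nRT: V₁ = nRT₁/P₁ = 25.09 L.
P constant ⇒ V ∝ T: P₂ = P₁; V₂ = V₁·(T₂/T₁) = 41.78 L.
T constant ⇒ Boyle's law P V = const: T₃ = T₂; P₃ = P₂·(V₂/V₃) = 860.0 kPa.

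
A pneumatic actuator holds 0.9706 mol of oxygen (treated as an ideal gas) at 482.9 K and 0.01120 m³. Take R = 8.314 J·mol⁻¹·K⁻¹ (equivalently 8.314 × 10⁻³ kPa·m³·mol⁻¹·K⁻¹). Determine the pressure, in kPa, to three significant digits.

P ≈ 348 kPa

PV = nRT ⇒ P = nRT/V = (0.9706 × 8.314 × 10⁻³ × 482.9) / 0.01120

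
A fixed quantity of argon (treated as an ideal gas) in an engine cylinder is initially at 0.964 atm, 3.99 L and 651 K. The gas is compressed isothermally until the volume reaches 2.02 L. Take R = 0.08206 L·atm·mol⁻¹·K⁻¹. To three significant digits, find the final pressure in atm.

P₂ ≈ 1.90 atm

Isothermal, so P V is constant: T₂ = T₁; P₂ = P₁·(V₁/V₂) = 1.904 atm.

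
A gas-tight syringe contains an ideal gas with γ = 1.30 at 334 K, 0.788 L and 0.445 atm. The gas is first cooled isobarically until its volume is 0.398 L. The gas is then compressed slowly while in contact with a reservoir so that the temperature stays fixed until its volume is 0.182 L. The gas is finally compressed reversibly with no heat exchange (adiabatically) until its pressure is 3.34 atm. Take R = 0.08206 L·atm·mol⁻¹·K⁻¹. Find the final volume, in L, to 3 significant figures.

P constant ⇒ V ∝ T: P₂ = P₁; T₂ = T₁·(V₂/V₁) = 168.7 K.
T constant ⇒ Boyle's law P V = const: T₃ = T₂; P₃ = P₂·(V₂/V₃) = 0.9731 atm.
Adiabatic (γ = 1.30), T V^(γ−1) and P V^γ constant: T₄ = T₃·(P₄/P₃)^((γ−1)/γ) = 224.2 K; V₄ = V₃·(P₃/P₄)^(1/γ) = 0.07048 L.

V₄ ≈ 0.0705 L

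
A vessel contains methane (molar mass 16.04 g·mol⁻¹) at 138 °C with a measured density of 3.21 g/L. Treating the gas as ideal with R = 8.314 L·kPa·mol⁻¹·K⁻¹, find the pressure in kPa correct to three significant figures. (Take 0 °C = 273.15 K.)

ρ = PM/(RT) ⇒ P = ρRT/M = (3.21 × 8.314 × 411.1) / 16.04

P ≈ 684 kPa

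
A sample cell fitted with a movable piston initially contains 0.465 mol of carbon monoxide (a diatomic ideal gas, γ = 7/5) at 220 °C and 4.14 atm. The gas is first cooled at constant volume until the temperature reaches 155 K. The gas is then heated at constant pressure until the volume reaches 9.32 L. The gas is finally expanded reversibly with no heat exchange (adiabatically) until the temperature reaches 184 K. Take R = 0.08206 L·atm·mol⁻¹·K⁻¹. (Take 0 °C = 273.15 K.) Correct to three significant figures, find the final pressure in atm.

Convert: T₁ = 493.1 K.
From PV = nRT: V₁ = nRT₁/P₁ = 4.545 L.
Isochoric, so P/T is constant: V₂ = V₁; P₂ = P₁·(T₂/T₁) = 1.301 atm.
P constant ⇒ V ∝ T: P₃ = P₂; T₃ = T₂·(V₃/V₂) = 317.8 K.
Adiabatic (γ = 7/5), T V^(γ−1) and P V^γ constant: P₄ = P₃·(T₄/T₃)^(γ/(γ−1)) = 0.1921 atm; V₄ = V₃·(T₃/T₄)^(1/(γ−1)) = 36.55 L.

P₄ ≈ 0.192 atm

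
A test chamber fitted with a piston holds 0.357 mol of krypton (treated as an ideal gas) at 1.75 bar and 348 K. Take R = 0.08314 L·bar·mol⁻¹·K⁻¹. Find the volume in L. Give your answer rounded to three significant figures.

PV = nRT ⇒ V = nRT/P = (0.357 × 0.08314 × 348) / 1.75

V ≈ 5.90 L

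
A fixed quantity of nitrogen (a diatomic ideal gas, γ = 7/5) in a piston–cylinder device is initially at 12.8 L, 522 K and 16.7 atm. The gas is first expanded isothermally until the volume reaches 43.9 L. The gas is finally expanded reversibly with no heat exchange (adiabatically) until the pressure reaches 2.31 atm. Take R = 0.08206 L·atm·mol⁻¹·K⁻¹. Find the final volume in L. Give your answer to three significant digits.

Isothermal, so P V is constant: T₂ = T₁; P₂ = P₁·(V₁/V₂) = 4.869 atm.
Adiabatic (γ = 7/5), T V^(γ−1) and P V^γ constant: T₃ = T₂·(P₃/P₂)^((γ−1)/γ) = 421.8 K; V₃ = V₂·(P₂/P₃)^(1/γ) = 74.78 L.

V₃ ≈ 74.8 L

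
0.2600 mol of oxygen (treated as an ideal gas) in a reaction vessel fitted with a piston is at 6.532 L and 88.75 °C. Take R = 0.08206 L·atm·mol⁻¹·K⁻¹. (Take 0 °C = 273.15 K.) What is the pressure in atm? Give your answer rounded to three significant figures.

Convert: T = 361.90 K.
PV = nRT ⇒ P = nRT/V = (0.2600 × 0.08206 × 361.90) / 6.532

P ≈ 1.18 atm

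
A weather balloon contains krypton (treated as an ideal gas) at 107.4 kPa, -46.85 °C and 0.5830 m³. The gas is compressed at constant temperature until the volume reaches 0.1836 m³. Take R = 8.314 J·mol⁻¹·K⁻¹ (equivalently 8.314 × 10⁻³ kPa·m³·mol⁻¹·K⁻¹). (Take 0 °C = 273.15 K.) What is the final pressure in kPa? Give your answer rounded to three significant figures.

Convert: T₁ = 226.3 K.
T constant ⇒ Boyle's law P V = const: T₂ = T₁; P₂ = P₁·(V₁/V₂) = 341.0 kPa.

P₂ ≈ 341 kPa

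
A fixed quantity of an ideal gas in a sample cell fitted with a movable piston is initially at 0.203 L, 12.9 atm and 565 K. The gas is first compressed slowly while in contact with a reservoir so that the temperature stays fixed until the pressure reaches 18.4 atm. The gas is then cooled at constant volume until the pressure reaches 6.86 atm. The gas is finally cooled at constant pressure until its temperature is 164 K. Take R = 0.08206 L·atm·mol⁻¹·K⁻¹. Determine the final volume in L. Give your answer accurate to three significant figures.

V₄ ≈ 0.111 L

Isothermal, so P V is constant: T₂ = T₁; V₂ = V₁·(P₁/P₂) = 0.1423 L.
V constant ⇒ P ∝ T: V₃ = V₂; T₃ = T₂·(P₃/P₂) = 210.6 K.
P constant ⇒ V ∝ T: P₄ = P₃; V₄ = V₃·(T₄/T₃) = 0.1108 L.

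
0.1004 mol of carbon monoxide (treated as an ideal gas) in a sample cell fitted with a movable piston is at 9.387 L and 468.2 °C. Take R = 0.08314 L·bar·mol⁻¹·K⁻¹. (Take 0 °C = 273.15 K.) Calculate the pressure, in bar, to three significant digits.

Convert: T = 741.35 K.
PV = nRT ⇒ P = nRT/V = (0.1004 × 0.08314 × 741.35) / 9.387

P ≈ 0.659 bar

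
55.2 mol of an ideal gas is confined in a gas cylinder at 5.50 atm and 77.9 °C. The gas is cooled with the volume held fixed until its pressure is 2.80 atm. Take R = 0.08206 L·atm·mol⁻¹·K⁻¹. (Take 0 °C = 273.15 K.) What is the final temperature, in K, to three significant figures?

T₂ ≈ 179 K

Convert: T₁ = 351.0 K.
From PV = nRT: V₁ = nRT₁/P₁ = 289.1 L.
Isochoric, so P/T is constant: V₂ = V₁; T₂ = T₁·(P₂/P₁) = 178.7 K.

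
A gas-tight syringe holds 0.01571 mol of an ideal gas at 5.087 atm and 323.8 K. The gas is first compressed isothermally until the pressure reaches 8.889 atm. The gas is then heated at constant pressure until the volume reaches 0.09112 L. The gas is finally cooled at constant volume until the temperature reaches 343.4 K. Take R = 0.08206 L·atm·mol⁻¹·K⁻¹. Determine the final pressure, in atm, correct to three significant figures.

P₄ ≈ 4.86 atm

From PV = nRT: V₁ = nRT₁/P₁ = 0.08206 L.
Isothermal, so P V is constant: T₂ = T₁; V₂ = V₁·(P₁/P₂) = 0.04696 L.
Isobaric, so V/T is constant: P₃ = P₂; T₃ = T₂·(V₃/V₂) = 628.3 K.
Isochoric, so P/T is constant: V₄ = V₃; P₄ = P₃·(T₄/T₃) = 4.858 atm.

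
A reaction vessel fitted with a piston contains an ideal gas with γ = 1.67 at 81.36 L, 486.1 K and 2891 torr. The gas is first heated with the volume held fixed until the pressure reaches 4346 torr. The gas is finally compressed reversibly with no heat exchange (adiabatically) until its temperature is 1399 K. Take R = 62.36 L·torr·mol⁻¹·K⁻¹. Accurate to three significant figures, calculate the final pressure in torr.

V constant ⇒ P ∝ T: V₂ = V₁; T₂ = T₁·(P₂/P₁) = 730.7 K.
Adiabatic (γ = 1.67), T V^(γ−1) and P V^γ constant: P₃ = P₂·(T₃/T₂)^(γ/(γ−1)) = 2.193e+04 torr; V₃ = V₂·(T₂/T₃)^(1/(γ−1)) = 30.86 L.

P₃ ≈ 2.19e+04 torr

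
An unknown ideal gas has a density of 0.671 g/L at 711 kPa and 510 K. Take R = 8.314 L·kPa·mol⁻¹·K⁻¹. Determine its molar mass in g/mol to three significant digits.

M ≈ 4.00 g/mol

ρ = PM/(RT) ⇒ M = ρRT/P = (0.671 × 8.314 × 510.0) / 711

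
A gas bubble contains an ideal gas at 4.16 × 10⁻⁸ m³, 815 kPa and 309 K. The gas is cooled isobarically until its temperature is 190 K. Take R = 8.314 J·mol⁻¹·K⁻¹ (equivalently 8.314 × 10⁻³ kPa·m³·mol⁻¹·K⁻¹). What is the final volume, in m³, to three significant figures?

P constant ⇒ V ∝ T: P₂ = P₁; V₂ = V₁·(T₂/T₁) = 2.558e-08 m³.

V₂ ≈ 2.56e-08 m³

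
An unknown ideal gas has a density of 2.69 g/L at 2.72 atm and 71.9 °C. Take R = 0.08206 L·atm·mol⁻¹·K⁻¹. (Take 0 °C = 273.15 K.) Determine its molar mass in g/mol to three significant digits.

M ≈ 28.0 g/mol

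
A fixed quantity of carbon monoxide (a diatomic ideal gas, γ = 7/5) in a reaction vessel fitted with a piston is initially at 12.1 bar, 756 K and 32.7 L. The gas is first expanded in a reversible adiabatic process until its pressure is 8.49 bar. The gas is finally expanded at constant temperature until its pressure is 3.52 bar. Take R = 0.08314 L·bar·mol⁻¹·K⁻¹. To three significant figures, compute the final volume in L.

Reversible adiabatic, γ = 7/5: T₂ = T₁·(P₂/P₁)^((γ−1)/γ) = 683.2 K; V₂ = V₁·(P₁/P₂)^(1/γ) = 42.12 L.
Isothermal, so P V is constant: T₃ = T₂; V₃ = V₂·(P₂/P₃) = 101.6 L.

V₃ ≈ 102 L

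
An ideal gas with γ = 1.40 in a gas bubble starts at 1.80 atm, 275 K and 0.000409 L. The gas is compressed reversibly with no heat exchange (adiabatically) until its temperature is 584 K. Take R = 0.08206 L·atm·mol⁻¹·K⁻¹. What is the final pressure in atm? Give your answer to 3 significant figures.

P₂ ≈ 25.1 atm

Adiabatic (γ = 1.40), T V^(γ−1) and P V^γ constant: P₂ = P₁·(T₂/T₁)^(γ/(γ−1)) = 25.12 atm; V₂ = V₁·(T₁/T₂)^(1/(γ−1)) = 6.223e-05 L.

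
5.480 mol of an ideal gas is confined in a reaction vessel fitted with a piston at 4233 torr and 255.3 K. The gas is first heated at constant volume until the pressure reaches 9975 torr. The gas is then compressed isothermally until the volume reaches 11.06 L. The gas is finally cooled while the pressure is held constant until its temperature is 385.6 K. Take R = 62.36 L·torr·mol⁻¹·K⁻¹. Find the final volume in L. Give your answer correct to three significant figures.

From PV = nRT: V₁ = nRT₁/P₁ = 20.61 L.
Isochoric, so P/T is constant: V₂ = V₁; T₂ = T₁·(P₂/P₁) = 601.6 K.
Isothermal, so P V is constant: T₃ = T₂; P₃ = P₂·(V₂/V₃) = 1.859e+04 torr.
Isobaric, so V/T is constant: P₄ = P₃; V₄ = V₃·(T₄/T₃) = 7.089 L.

V₄ ≈ 7.09 L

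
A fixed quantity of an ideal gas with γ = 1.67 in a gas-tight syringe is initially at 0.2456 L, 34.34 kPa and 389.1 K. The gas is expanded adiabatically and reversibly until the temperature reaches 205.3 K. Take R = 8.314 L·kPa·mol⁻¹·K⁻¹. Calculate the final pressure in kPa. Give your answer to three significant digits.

Adiabatic (γ = 1.67), T V^(γ−1) and P V^γ constant: P₂ = P₁·(T₂/T₁)^(γ/(γ−1)) = 6.977 kPa; V₂ = V₁·(T₁/T₂)^(1/(γ−1)) = 0.6378 L.

P₂ ≈ 6.98 kPa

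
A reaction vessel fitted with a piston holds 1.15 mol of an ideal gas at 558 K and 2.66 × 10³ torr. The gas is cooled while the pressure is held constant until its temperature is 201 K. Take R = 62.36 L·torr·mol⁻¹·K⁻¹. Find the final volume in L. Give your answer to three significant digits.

From PV = nRT: V₁ = nRT₁/P₁ = 15.04 L.
P constant ⇒ V ∝ T: P₂ = P₁; V₂ = V₁·(T₂/T₁) = 5.419 L.

V₂ ≈ 5.42 L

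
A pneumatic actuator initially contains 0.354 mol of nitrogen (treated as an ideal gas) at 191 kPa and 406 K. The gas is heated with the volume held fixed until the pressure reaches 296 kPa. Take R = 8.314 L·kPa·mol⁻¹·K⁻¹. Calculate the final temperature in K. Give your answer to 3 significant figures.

From PV = nRT: V₁ = nRT₁/P₁ = 6.256 L.
Isochoric, so P/T is constant: V₂ = V₁; T₂ = T₁·(P₂/P₁) = 629.2 K.

T₂ ≈ 629 K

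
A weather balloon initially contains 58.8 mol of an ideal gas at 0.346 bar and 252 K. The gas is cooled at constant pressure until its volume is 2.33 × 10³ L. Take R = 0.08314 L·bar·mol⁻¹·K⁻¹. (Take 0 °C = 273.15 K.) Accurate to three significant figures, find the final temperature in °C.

T₂ ≈ -108 °C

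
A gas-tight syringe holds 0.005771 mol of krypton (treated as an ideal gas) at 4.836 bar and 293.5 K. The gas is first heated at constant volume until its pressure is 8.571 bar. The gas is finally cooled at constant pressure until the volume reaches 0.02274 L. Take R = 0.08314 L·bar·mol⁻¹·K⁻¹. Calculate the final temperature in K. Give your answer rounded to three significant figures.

From PV = nRT: V₁ = nRT₁/P₁ = 0.02912 L.
V constant ⇒ P ∝ T: V₂ = V₁; T₂ = T₁·(P₂/P₁) = 520.2 K.
P constant ⇒ V ∝ T: P₃ = P₂; T₃ = T₂·(V₃/V₂) = 406.2 K.

T₃ ≈ 406 K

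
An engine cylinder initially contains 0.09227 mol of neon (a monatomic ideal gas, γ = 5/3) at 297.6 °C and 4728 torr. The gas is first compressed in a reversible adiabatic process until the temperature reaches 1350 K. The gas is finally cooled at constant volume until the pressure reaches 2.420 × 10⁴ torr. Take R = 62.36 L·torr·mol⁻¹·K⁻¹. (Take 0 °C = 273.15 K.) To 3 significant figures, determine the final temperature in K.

Convert: T₁ = 570.8 K.
From PV = nRT: V₁ = nRT₁/P₁ = 0.6946 L.
Adiabatic (γ = 5/3), T V^(γ−1) and P V^γ constant: P₂ = P₁·(T₂/T₁)^(γ/(γ−1)) = 4.068e+04 torr; V₂ = V₁·(T₁/T₂)^(1/(γ−1)) = 0.1909 L.
Isochoric, so P/T is constant: V₃ = V₂; T₃ = T₂·(P₃/P₂) = 803.1 K.

T₃ ≈ 803 K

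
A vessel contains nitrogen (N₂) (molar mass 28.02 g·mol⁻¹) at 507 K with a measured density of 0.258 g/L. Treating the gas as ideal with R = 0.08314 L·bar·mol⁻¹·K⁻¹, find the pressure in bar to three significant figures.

P ≈ 0.388 bar

ρ = PM/(RT) ⇒ P = ρRT/M = (0.258 × 0.08314 × 507.0) / 28.02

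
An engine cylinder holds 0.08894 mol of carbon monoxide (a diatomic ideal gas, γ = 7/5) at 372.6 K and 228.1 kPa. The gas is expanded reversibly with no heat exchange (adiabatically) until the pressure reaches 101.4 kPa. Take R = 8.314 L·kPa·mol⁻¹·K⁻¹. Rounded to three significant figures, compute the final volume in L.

V₂ ≈ 2.16 L

From PV = nRT: V₁ = nRT₁/P₁ = 1.208 L.
Reversible adiabatic, γ = 7/5: T₂ = T₁·(P₂/P₁)^((γ−1)/γ) = 295.6 K; V₂ = V₁·(P₁/P₂)^(1/γ) = 2.155 L.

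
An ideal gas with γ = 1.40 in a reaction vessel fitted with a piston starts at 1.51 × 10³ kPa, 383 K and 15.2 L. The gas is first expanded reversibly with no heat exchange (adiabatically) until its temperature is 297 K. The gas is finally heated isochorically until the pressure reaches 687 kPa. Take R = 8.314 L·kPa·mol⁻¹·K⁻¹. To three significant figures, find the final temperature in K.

Adiabatic (γ = 1.40), T V^(γ−1) and P V^γ constant: P₂ = P₁·(T₂/T₁)^(γ/(γ−1)) = 620.1 kPa; V₂ = V₁·(T₁/T₂)^(1/(γ−1)) = 28.70 L.
Isochoric, so P/T is constant: V₃ = V₂; T₃ = T₂·(P₃/P₂) = 329.1 K.

T₃ ≈ 329 K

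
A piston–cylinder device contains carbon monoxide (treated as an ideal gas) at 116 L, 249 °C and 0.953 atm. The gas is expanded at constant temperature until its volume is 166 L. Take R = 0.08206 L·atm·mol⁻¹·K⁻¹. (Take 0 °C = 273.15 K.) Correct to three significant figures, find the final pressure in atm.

P₂ ≈ 0.666 atm

Convert: T₁ = 522.1 K.
Isothermal, so P V is constant: T₂ = T₁; P₂ = P₁·(V₁/V₂) = 0.6660 atm.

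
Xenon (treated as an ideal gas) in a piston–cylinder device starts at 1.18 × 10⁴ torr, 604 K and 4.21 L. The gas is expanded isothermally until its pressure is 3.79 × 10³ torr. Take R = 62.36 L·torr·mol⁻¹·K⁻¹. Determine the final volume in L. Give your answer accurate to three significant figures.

T constant ⇒ Boyle's law P V = const: T₂ = T₁; V₂ = V₁·(P₁/P₂) = 13.11 L.

V₂ ≈ 13.1 L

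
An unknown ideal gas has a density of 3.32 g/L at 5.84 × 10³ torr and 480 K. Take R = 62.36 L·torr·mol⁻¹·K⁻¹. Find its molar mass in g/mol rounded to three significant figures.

ρ = PM/(RT) ⇒ M = ρRT/P = (3.32 × 62.36 × 480.0) / 5.84e+03

M ≈ 17.0 g/mol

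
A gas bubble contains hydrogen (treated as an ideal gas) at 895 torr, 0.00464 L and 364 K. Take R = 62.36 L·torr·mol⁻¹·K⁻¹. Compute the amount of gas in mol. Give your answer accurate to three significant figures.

PV = nRT ⇒ n = PV/(RT) = (895 × 0.00464) / (62.36 × 364)

n ≈ 0.000183 mol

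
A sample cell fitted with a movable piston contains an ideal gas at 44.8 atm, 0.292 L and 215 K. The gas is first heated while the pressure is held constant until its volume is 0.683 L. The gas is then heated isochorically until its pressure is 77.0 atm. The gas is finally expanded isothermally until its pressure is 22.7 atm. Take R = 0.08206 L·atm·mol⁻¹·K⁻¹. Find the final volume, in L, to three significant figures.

P constant ⇒ V ∝ T: P₂ = P₁; T₂ = T₁·(V₂/V₁) = 502.9 K.
Isochoric, so P/T is constant: V₃ = V₂; T₃ = T₂·(P₃/P₂) = 864.3 K.
T constant ⇒ Boyle's law P V = const: T₄ = T₃; V₄ = V₃·(P₃/P₄) = 2.317 L.

V₄ ≈ 2.32 L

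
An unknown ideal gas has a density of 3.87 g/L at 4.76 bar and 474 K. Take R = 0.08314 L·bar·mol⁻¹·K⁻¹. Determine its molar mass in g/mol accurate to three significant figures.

M ≈ 32.0 g/mol

ρ = PM/(RT) ⇒ M = ρRT/P = (3.87 × 0.08314 × 474.0) / 4.76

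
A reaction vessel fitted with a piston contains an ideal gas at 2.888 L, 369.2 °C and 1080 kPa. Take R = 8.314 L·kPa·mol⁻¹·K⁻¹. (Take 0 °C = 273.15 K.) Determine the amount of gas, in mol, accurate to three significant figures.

Convert: T = 642.35 K.
PV = nRT ⇒ n = PV/(RT) = (1080 × 2.888) / (8.314 × 642.35)

n ≈ 0.584 mol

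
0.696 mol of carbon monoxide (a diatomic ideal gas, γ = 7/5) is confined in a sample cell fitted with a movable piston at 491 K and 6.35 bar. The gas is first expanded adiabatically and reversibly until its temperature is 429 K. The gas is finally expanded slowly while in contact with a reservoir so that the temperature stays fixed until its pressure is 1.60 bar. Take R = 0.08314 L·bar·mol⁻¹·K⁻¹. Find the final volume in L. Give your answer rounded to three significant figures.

From PV = nRT: V₁ = nRT₁/P₁ = 4.474 L.
Reversible adiabatic, γ = 7/5: P₂ = P₁·(T₂/T₁)^(γ/(γ−1)) = 3.959 bar; V₂ = V₁·(T₁/T₂)^(1/(γ−1)) = 6.270 L.
Isothermal, so P V is constant: T₃ = T₂; V₃ = V₂·(P₂/P₃) = 15.52 L.

V₃ ≈ 15.5 L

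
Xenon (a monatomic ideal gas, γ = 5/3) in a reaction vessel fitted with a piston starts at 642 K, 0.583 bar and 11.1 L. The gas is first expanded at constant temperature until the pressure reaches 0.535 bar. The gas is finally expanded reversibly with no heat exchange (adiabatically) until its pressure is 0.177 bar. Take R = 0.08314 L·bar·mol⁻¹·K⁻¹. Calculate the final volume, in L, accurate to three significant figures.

Isothermal, so P V is constant: T₂ = T₁; V₂ = V₁·(P₁/P₂) = 12.10 L.
Adiabatic (γ = 5/3), T V^(γ−1) and P V^γ constant: T₃ = T₂·(P₃/P₂)^((γ−1)/γ) = 412.5 K; V₃ = V₂·(P₂/P₃)^(1/γ) = 23.49 L.

V₃ ≈ 23.5 L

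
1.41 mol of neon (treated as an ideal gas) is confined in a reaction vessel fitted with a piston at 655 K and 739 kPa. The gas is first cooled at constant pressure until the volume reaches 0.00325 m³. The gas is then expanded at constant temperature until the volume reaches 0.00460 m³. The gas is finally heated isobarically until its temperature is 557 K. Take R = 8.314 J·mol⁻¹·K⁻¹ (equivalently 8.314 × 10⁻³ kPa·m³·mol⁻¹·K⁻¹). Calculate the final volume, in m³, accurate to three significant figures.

From PV = nRT: V₁ = nRT₁/P₁ = 0.01039 m³.
P constant ⇒ V ∝ T: P₂ = P₁; T₂ = T₁·(V₂/V₁) = 204.9 K.
T constant ⇒ Boyle's law P V = const: T₃ = T₂; P₃ = P₂·(V₂/V₃) = 522.1 kPa.
P constant ⇒ V ∝ T: P₄ = P₃; V₄ = V₃·(T₄/T₃) = 0.01251 m³.

V₄ ≈ 0.0125 m³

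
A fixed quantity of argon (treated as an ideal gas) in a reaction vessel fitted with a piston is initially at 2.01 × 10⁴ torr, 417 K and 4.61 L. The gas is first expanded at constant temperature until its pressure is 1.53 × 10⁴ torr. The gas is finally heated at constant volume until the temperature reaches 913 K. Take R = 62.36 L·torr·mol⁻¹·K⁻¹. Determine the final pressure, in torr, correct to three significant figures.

Isothermal, so P V is constant: T₂ = T₁; V₂ = V₁·(P₁/P₂) = 6.056 L.
Isochoric, so P/T is constant: V₃ = V₂; P₃ = P₂·(T₃/T₂) = 3.350e+04 torr.

P₃ ≈ 3.35e+04 torr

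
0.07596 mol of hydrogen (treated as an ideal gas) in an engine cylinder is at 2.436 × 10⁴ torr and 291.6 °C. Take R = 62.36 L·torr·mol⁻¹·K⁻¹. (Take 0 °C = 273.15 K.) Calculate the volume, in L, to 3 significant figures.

V ≈ 0.110 L

Convert: T = 564.75 K.
PV = nRT ⇒ V = nRT/P = (0.07596 × 62.36 × 564.75) / 2.436e+04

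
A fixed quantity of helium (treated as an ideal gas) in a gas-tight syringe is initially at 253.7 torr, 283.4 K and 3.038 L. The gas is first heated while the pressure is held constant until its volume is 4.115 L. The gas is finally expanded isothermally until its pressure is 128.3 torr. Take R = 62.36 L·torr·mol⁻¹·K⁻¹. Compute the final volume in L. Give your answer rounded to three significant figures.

P constant ⇒ V ∝ T: P₂ = P₁; T₂ = T₁·(V₂/V₁) = 383.9 K.
T constant ⇒ Boyle's law P V = const: T₃ = T₂; V₃ = V₂·(P₂/P₃) = 8.137 L.

V₃ ≈ 8.14 L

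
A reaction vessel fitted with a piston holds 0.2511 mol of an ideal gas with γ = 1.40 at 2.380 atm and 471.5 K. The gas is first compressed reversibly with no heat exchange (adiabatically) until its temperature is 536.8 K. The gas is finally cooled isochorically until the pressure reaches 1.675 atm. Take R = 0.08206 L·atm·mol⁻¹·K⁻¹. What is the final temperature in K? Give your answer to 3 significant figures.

T₃ ≈ 240 K

From PV = nRT: V₁ = nRT₁/P₁ = 4.082 L.
Adiabatic (γ = 1.40), T V^(γ−1) and P V^γ constant: P₂ = P₁·(T₂/T₁)^(γ/(γ−1)) = 3.747 atm; V₂ = V₁·(T₁/T₂)^(1/(γ−1)) = 2.952 L.
Isochoric, so P/T is constant: V₃ = V₂; T₃ = T₂·(P₃/P₂) = 239.9 K.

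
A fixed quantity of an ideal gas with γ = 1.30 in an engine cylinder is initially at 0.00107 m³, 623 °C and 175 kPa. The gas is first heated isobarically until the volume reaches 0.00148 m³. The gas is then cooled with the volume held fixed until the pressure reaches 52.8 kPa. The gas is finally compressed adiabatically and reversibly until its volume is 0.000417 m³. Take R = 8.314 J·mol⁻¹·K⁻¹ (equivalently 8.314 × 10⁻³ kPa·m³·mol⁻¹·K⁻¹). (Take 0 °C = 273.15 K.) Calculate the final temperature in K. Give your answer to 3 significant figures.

Convert: T₁ = 896.1 K.
P constant ⇒ V ∝ T: P₂ = P₁; T₂ = T₁·(V₂/V₁) = 1240 K.
Isochoric, so P/T is constant: V₃ = V₂; T₃ = T₂·(P₃/P₂) = 374.0 K.
Adiabatic (γ = 1.30), T V^(γ−1) and P V^γ constant: T₄ = T₃·(V₃/V₄)^(γ−1) = 546.9 K; P₄ = P₃·(V₃/V₄)^γ = 274.0 kPa.

T₄ ≈ 547 K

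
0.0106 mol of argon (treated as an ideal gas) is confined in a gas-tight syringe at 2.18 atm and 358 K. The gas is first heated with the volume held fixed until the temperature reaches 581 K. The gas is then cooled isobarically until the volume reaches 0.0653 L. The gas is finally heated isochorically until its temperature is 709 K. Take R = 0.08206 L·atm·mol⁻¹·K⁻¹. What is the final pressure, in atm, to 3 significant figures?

P₄ ≈ 9.44 atm

From PV = nRT: V₁ = nRT₁/P₁ = 0.1428 L.
V constant ⇒ P ∝ T: V₂ = V₁; P₂ = P₁·(T₂/T₁) = 3.538 atm.
P constant ⇒ V ∝ T: P₃ = P₂; T₃ = T₂·(V₃/V₂) = 265.6 K.
V constant ⇒ P ∝ T: V₄ = V₃; P₄ = P₃·(T₄/T₃) = 9.444 atm.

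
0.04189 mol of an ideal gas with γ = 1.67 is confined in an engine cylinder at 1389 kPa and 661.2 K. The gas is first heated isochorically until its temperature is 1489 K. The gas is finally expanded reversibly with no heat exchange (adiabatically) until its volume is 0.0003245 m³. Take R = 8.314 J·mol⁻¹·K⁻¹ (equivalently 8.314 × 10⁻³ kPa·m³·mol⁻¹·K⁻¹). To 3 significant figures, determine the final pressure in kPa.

From PV = nRT: V₁ = nRT₁/P₁ = 0.0001658 m³.
Isochoric, so P/T is constant: V₂ = V₁; P₂ = P₁·(T₂/T₁) = 3128 kPa.
Adiabatic (γ = 1.67), T V^(γ−1) and P V^γ constant: T₃ = T₂·(V₂/V₃)^(γ−1) = 949.5 K; P₃ = P₂·(V₂/V₃)^γ = 1019 kPa.

P₃ ≈ 1.02e+03 kPa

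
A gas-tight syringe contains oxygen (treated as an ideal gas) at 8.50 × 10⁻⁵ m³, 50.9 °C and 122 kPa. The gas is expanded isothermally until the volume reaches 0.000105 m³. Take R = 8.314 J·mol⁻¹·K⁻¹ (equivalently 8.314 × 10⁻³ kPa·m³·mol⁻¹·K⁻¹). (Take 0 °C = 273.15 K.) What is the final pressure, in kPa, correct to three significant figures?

Convert: T₁ = 324.0 K.
Isothermal, so P V is constant: T₂ = T₁; P₂ = P₁·(V₁/V₂) = 98.76 kPa.

P₂ ≈ 98.8 kPa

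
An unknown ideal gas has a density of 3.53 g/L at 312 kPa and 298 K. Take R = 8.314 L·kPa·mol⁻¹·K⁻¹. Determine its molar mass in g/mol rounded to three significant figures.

M ≈ 28.0 g/mol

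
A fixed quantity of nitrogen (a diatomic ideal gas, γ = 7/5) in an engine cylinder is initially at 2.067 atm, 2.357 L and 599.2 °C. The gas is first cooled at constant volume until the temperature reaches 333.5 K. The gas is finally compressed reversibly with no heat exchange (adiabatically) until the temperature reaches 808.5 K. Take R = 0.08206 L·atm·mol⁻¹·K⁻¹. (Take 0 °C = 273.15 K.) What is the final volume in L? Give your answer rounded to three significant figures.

Convert: T₁ = 872.4 K.
Isochoric, so P/T is constant: V₂ = V₁; P₂ = P₁·(T₂/T₁) = 0.7902 atm.
Reversible adiabatic, γ = 7/5: P₃ = P₂·(T₃/T₂)^(γ/(γ−1)) = 17.53 atm; V₃ = V₂·(T₂/T₃)^(1/(γ−1)) = 0.2576 L.

V₃ ≈ 0.258 L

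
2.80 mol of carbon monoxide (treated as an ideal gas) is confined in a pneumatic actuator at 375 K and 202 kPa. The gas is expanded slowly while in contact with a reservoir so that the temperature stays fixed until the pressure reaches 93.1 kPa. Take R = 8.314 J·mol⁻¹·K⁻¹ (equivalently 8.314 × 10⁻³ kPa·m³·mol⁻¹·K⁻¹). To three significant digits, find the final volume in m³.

V₂ ≈ 0.0938 m³

From PV = nRT: V₁ = nRT₁/P₁ = 0.04322 m³.
T constant ⇒ Boyle's law P V = const: T₂ = T₁; V₂ = V₁·(P₁/P₂) = 0.09377 m³.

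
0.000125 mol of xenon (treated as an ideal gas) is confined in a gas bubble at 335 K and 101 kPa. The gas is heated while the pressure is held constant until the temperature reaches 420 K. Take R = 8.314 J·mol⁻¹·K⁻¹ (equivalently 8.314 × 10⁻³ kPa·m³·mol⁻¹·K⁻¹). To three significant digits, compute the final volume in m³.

V₂ ≈ 4.32e-06 m³

From PV = nRT: V₁ = nRT₁/P₁ = 3.447e-06 m³.
P constant ⇒ V ∝ T: P₂ = P₁; V₂ = V₁·(T₂/T₁) = 4.322e-06 m³.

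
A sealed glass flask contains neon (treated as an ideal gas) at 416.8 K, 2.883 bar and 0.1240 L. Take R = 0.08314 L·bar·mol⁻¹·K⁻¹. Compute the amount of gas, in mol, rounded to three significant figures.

PV = nRT ⇒ n = PV/(RT) = (2.883 × 0.1240) / (0.08314 × 416.8)

n ≈ 0.0103 mol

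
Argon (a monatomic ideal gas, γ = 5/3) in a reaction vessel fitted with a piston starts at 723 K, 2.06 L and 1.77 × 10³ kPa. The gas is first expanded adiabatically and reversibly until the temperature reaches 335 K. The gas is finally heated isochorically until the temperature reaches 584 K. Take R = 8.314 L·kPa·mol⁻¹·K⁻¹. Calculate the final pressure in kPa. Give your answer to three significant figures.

P₃ ≈ 451 kPa

Adiabatic (γ = 5/3), T V^(γ−1) and P V^γ constant: P₂ = P₁·(T₂/T₁)^(γ/(γ−1)) = 258.7 kPa; V₂ = V₁·(T₁/T₂)^(1/(γ−1)) = 6.531 L.
Isochoric, so P/T is constant: V₃ = V₂; P₃ = P₂·(T₃/T₂) = 450.9 kPa.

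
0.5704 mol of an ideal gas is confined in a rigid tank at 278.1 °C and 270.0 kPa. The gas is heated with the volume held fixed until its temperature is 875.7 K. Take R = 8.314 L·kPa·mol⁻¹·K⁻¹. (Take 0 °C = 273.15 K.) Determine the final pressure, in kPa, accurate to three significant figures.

P₂ ≈ 429 kPa

Convert: T₁ = 551.2 K.
From PV = nRT: V₁ = nRT₁/P₁ = 9.682 L.
Isochoric, so P/T is constant: V₂ = V₁; P₂ = P₁·(T₂/T₁) = 428.9 kPa.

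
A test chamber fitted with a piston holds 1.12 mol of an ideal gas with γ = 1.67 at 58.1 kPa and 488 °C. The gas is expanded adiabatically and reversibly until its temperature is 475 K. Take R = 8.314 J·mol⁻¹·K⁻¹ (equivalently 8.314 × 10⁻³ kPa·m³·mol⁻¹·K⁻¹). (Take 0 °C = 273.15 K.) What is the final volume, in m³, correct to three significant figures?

Convert: T₁ = 761.1 K.
From PV = nRT: V₁ = nRT₁/P₁ = 0.1220 m³.
Reversible adiabatic, γ = 1.67: P₂ = P₁·(T₂/T₁)^(γ/(γ−1)) = 17.94 kPa; V₂ = V₁·(T₁/T₂)^(1/(γ−1)) = 0.2466 m³.

V₂ ≈ 0.247 m³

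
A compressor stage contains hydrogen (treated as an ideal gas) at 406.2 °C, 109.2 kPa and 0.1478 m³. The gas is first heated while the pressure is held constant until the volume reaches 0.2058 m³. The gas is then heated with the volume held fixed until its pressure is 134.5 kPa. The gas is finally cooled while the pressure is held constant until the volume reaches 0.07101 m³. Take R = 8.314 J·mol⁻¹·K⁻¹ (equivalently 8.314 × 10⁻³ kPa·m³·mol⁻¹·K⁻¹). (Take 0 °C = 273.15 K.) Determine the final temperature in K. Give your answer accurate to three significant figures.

T₄ ≈ 402 K

Convert: T₁ = 679.3 K.
P constant ⇒ V ∝ T: P₂ = P₁; T₂ = T₁·(V₂/V₁) = 945.9 K.
Isochoric, so P/T is constant: V₃ = V₂; T₃ = T₂·(P₃/P₂) = 1165 K.
Isobaric, so V/T is constant: P₄ = P₃; T₄ = T₃·(V₄/V₃) = 402.0 K.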